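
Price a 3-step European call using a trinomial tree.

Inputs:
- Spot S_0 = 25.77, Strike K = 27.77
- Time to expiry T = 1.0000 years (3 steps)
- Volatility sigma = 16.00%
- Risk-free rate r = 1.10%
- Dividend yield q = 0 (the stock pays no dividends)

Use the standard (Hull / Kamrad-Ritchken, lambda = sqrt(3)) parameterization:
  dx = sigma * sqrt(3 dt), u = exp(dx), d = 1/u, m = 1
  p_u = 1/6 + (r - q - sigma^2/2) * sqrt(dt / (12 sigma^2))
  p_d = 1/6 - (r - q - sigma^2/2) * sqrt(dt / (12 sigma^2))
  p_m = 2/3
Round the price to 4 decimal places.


Answer: Price = V(0,0) = 1.0467

Derivation:
dt = T/N = 0.333333; dx = sigma*sqrt(3*dt) = 0.160000
u = exp(dx) = 1.173511; d = 1/u = 0.852144
p_u = 0.164792, p_m = 0.666667, p_d = 0.168542
Discount per step: exp(-r*dt) = 0.996340
Stock lattice S(k, j) with j the centered position index:
  k=0: S(0,+0) = 25.7700
  k=1: S(1,-1) = 21.9597; S(1,+0) = 25.7700; S(1,+1) = 30.2414
  k=2: S(2,-2) = 18.7129; S(2,-1) = 21.9597; S(2,+0) = 25.7700; S(2,+1) = 30.2414; S(2,+2) = 35.4886
  k=3: S(3,-3) = 15.9460; S(3,-2) = 18.7129; S(3,-1) = 21.9597; S(3,+0) = 25.7700; S(3,+1) = 30.2414; S(3,+2) = 35.4886; S(3,+3) = 41.6462
Terminal payoffs V(N, j) = max(S_T - K, 0):
  V(3,-3) = 0.000000; V(3,-2) = 0.000000; V(3,-1) = 0.000000; V(3,+0) = 0.000000; V(3,+1) = 2.471375; V(3,+2) = 7.718582; V(3,+3) = 13.876237
Backward induction: V(k, j) = exp(-r*dt) * [p_u * V(k+1, j+1) + p_m * V(k+1, j) + p_d * V(k+1, j-1)]
  V(2,-2) = exp(-r*dt) * [p_u*0.000000 + p_m*0.000000 + p_d*0.000000] = 0.000000
  V(2,-1) = exp(-r*dt) * [p_u*0.000000 + p_m*0.000000 + p_d*0.000000] = 0.000000
  V(2,+0) = exp(-r*dt) * [p_u*2.471375 + p_m*0.000000 + p_d*0.000000] = 0.405771
  V(2,+1) = exp(-r*dt) * [p_u*7.718582 + p_m*2.471375 + p_d*0.000000] = 2.908856
  V(2,+2) = exp(-r*dt) * [p_u*13.876237 + p_m*7.718582 + p_d*2.471375] = 7.820213
  V(1,-1) = exp(-r*dt) * [p_u*0.405771 + p_m*0.000000 + p_d*0.000000] = 0.066623
  V(1,+0) = exp(-r*dt) * [p_u*2.908856 + p_m*0.405771 + p_d*0.000000] = 0.747125
  V(1,+1) = exp(-r*dt) * [p_u*7.820213 + p_m*2.908856 + p_d*0.405771] = 3.284268
  V(0,+0) = exp(-r*dt) * [p_u*3.284268 + p_m*0.747125 + p_d*0.066623] = 1.046687


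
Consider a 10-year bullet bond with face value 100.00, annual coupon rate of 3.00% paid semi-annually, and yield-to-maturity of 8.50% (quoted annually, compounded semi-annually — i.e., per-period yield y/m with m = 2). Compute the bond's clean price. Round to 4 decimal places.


Answer: Price = 63.4405

Derivation:
Coupon per period c = face * coupon_rate / m = 1.500000
Periods per year m = 2; per-period yield y/m = 0.042500
Number of cashflows N = 20
Cashflows (t years, CF_t, discount factor 1/(1+y/m)^(m*t), PV):
  t = 0.5000: CF_t = 1.500000, DF = 0.959233, PV = 1.438849
  t = 1.0000: CF_t = 1.500000, DF = 0.920127, PV = 1.380191
  t = 1.5000: CF_t = 1.500000, DF = 0.882616, PV = 1.323924
  t = 2.0000: CF_t = 1.500000, DF = 0.846634, PV = 1.269951
  t = 2.5000: CF_t = 1.500000, DF = 0.812119, PV = 1.218179
  t = 3.0000: CF_t = 1.500000, DF = 0.779011, PV = 1.168517
  t = 3.5000: CF_t = 1.500000, DF = 0.747253, PV = 1.120879
  t = 4.0000: CF_t = 1.500000, DF = 0.716789, PV = 1.075184
  t = 4.5000: CF_t = 1.500000, DF = 0.687568, PV = 1.031351
  t = 5.0000: CF_t = 1.500000, DF = 0.659537, PV = 0.989306
  t = 5.5000: CF_t = 1.500000, DF = 0.632650, PV = 0.948975
  t = 6.0000: CF_t = 1.500000, DF = 0.606858, PV = 0.910287
  t = 6.5000: CF_t = 1.500000, DF = 0.582118, PV = 0.873177
  t = 7.0000: CF_t = 1.500000, DF = 0.558387, PV = 0.837580
  t = 7.5000: CF_t = 1.500000, DF = 0.535623, PV = 0.803434
  t = 8.0000: CF_t = 1.500000, DF = 0.513787, PV = 0.770680
  t = 8.5000: CF_t = 1.500000, DF = 0.492841, PV = 0.739262
  t = 9.0000: CF_t = 1.500000, DF = 0.472749, PV = 0.709124
  t = 9.5000: CF_t = 1.500000, DF = 0.453477, PV = 0.680215
  t = 10.0000: CF_t = 101.500000, DF = 0.434989, PV = 44.151429
Price P = sum_t PV_t = 63.440494


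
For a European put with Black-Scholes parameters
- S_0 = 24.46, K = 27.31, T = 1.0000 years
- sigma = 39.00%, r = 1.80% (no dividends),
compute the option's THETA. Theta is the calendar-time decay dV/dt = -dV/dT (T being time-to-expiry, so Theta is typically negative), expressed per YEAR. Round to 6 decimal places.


Answer: Theta = -1.579202

Derivation:
d1 = -0.0414456544; d2 = -0.4314456544
phi(d1) = 0.3985997875; exp(-qT) = 1.0000000000; exp(-rT) = 0.9821610324
Theta = -S*exp(-qT)*phi(d1)*sigma/(2*sqrt(T)) + r*K*exp(-rT)*N(-d2) - q*S*exp(-qT)*N(-d1)
N(-d1) = 0.5165296915; N(-d2) = 0.6669278200; sqrt(T) = 1.0000000000
Term 1 = -24.4600 * 1.0000000000 * 0.3985997875 * 0.3900 / (2 * 1.0000000000) = -1.9012014064
Term 2 = 0.0180 * 27.3100 * 0.9821610324 * 0.6669278200 = 0.3219999012
Term 3 = 0 (no dividend yield, q = 0)
Theta = -1.9012014064 + (0.3219999012) + (0.0000000000) = -1.579202


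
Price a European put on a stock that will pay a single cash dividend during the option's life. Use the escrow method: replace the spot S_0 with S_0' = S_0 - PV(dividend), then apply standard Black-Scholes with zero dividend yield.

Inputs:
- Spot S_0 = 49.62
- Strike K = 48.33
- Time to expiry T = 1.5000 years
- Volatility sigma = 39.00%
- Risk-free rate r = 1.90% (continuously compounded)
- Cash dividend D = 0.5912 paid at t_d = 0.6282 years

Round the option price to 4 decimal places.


PV(D) = D * exp(-r * t_d) = 0.5912 * 0.98813515 = 0.58418550
S_0' = S_0 - PV(D) = 49.6200 - 0.58418550 = 49.03581450
d1 = (ln(S_0'/K) + (r + sigma^2/2)*T) / (sigma*sqrt(T)) = 0.32884599
d2 = d1 - sigma*sqrt(T) = -0.14880451
exp(-rT) = 0.97190229
N(-d1) = 0.37113605; N(-d2) = 0.55914605
P = K * exp(-rT) * N(-d2) - S_0' * N(-d1) = 48.3300 * 0.97190229 * 0.55914605 - 49.03581450 * 0.37113605 = 8.0653

Answer: Price = 8.0653


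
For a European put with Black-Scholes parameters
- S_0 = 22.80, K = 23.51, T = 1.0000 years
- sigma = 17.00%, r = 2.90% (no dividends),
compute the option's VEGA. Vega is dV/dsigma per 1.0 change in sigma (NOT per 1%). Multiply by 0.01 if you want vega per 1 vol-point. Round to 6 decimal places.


Answer: Vega = 9.070199

Derivation:
d1 = 0.0752039612; d2 = -0.0947960388
phi(d1) = 0.3978157379; exp(-qT) = 1.0000000000; exp(-rT) = 0.9714164645
Vega = S * exp(-qT) * phi(d1) * sqrt(T) = 22.8000 * 1.0000000000 * 0.3978157379 * 1.0000000000 = 9.070199


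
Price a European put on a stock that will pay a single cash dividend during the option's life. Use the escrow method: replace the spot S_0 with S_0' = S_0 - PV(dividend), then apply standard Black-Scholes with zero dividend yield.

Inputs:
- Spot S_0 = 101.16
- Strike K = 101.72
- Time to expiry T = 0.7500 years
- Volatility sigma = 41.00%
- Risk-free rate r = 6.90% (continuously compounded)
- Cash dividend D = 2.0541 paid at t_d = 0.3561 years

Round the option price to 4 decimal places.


PV(D) = D * exp(-r * t_d) = 2.0541 * 0.97572851 = 2.00424393
S_0' = S_0 - PV(D) = 101.1600 - 2.00424393 = 99.15575607
d1 = (ln(S_0'/K) + (r + sigma^2/2)*T) / (sigma*sqrt(T)) = 0.25137399
d2 = d1 - sigma*sqrt(T) = -0.10369643
exp(-rT) = 0.94956623
N(-d1) = 0.40076249; N(-d2) = 0.54129487
P = K * exp(-rT) * N(-d2) - S_0' * N(-d1) = 101.7200 * 0.94956623 * 0.54129487 - 99.15575607 * 0.40076249 = 12.5457

Answer: Price = 12.5457


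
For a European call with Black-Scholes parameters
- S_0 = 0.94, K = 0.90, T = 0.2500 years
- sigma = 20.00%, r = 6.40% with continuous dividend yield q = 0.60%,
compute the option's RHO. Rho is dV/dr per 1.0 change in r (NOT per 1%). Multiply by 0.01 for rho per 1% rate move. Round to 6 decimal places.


Answer: Rho = 0.155419

Derivation:
d1 = 0.6298511194; d2 = 0.5298511194
phi(d1) = 0.3271636582; exp(-qT) = 0.9985011244; exp(-rT) = 0.9841273201
N(d2) = 0.7018924205
Rho = K*T*exp(-rT)*N(d2) = 0.9000 * 0.2500 * 0.9841273201 * 0.7018924205 = 0.155419


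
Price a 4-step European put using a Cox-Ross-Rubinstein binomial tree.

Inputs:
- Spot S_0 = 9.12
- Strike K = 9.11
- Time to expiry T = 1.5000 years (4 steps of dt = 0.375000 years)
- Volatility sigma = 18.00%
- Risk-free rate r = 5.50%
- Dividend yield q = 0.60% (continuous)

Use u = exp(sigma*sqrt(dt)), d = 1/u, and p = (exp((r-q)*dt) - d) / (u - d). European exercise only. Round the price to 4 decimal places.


dt = T/N = 0.375000
u = exp(sigma*sqrt(dt)) = 1.116532; d = 1/u = 0.895631
p = (exp((r-q)*dt) - d) / (u - d) = 0.556422
Discount per step: exp(-r*dt) = 0.979586
Stock lattice S(k, i) with i counting down-moves:
  k=0: S(0,0) = 9.1200
  k=1: S(1,0) = 10.1828; S(1,1) = 8.1682
  k=2: S(2,0) = 11.3694; S(2,1) = 9.1200; S(2,2) = 7.3156
  k=3: S(3,0) = 12.6943; S(3,1) = 10.1828; S(3,2) = 8.1682; S(3,3) = 6.5521
  k=4: S(4,0) = 14.1736; S(4,1) = 11.3694; S(4,2) = 9.1200; S(4,3) = 7.3156; S(4,4) = 5.8683
Terminal payoffs V(N, i) = max(K - S_T, 0):
  V(4,0) = 0.000000; V(4,1) = 0.000000; V(4,2) = 0.000000; V(4,3) = 1.794351; V(4,4) = 3.241720
Backward induction: V(k, i) = exp(-r*dt) * [p * V(k+1, i) + (1-p) * V(k+1, i+1)].
  V(3,0) = exp(-r*dt) * [p*0.000000 + (1-p)*0.000000] = 0.000000
  V(3,1) = exp(-r*dt) * [p*0.000000 + (1-p)*0.000000] = 0.000000
  V(3,2) = exp(-r*dt) * [p*0.000000 + (1-p)*1.794351] = 0.779686
  V(3,3) = exp(-r*dt) * [p*1.794351 + (1-p)*3.241720] = 2.386636
  V(2,0) = exp(-r*dt) * [p*0.000000 + (1-p)*0.000000] = 0.000000
  V(2,1) = exp(-r*dt) * [p*0.000000 + (1-p)*0.779686] = 0.338791
  V(2,2) = exp(-r*dt) * [p*0.779686 + (1-p)*2.386636] = 1.462026
  V(1,0) = exp(-r*dt) * [p*0.000000 + (1-p)*0.338791] = 0.147213
  V(1,1) = exp(-r*dt) * [p*0.338791 + (1-p)*1.462026] = 0.819946
  V(0,0) = exp(-r*dt) * [p*0.147213 + (1-p)*0.819946] = 0.436526

Answer: Price = V(0,0) = 0.4365


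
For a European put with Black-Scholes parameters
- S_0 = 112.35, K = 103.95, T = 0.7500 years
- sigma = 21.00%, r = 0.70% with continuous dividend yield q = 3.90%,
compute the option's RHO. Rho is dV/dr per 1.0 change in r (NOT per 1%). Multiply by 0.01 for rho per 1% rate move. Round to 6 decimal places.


Answer: Rho = -32.497124

Derivation:
d1 = 0.3862554918; d2 = 0.2043901570
phi(d1) = 0.3702654176; exp(-qT) = 0.9711736407; exp(-rT) = 0.9947637572
N(-d2) = 0.4190243107
Rho = -K*T*exp(-rT)*N(-d2) = -103.9500 * 0.7500 * 0.9947637572 * 0.4190243107 = -32.497124


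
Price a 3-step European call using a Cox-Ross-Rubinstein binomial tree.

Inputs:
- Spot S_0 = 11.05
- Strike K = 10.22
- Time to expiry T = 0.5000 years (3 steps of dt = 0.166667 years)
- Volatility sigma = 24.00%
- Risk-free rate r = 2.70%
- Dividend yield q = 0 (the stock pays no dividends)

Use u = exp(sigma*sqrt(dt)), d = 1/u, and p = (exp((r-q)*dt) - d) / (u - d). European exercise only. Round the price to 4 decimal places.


dt = T/N = 0.166667
u = exp(sigma*sqrt(dt)) = 1.102940; d = 1/u = 0.906667
p = (exp((r-q)*dt) - d) / (u - d) = 0.498504
Discount per step: exp(-r*dt) = 0.995510
Stock lattice S(k, i) with i counting down-moves:
  k=0: S(0,0) = 11.0500
  k=1: S(1,0) = 12.1875; S(1,1) = 10.0187
  k=2: S(2,0) = 13.4421; S(2,1) = 11.0500; S(2,2) = 9.0836
  k=3: S(3,0) = 14.8258; S(3,1) = 12.1875; S(3,2) = 10.0187; S(3,3) = 8.2358
Terminal payoffs V(N, i) = max(S_T - K, 0):
  V(3,0) = 4.605804; V(3,1) = 1.967490; V(3,2) = 0.000000; V(3,3) = 0.000000
Backward induction: V(k, i) = exp(-r*dt) * [p * V(k+1, i) + (1-p) * V(k+1, i+1)].
  V(2,0) = exp(-r*dt) * [p*4.605804 + (1-p)*1.967490] = 3.267960
  V(2,1) = exp(-r*dt) * [p*1.967490 + (1-p)*0.000000] = 0.976397
  V(2,2) = exp(-r*dt) * [p*0.000000 + (1-p)*0.000000] = 0.000000
  V(1,0) = exp(-r*dt) * [p*3.267960 + (1-p)*0.976397] = 2.109237
  V(1,1) = exp(-r*dt) * [p*0.976397 + (1-p)*0.000000] = 0.484552
  V(0,0) = exp(-r*dt) * [p*2.109237 + (1-p)*0.484552] = 1.288651

Answer: Price = V(0,0) = 1.2887


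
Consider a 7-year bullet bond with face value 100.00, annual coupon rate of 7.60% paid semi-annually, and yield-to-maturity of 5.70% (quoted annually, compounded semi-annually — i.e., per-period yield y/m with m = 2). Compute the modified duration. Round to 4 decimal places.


Coupon per period c = face * coupon_rate / m = 3.800000
Periods per year m = 2; per-period yield y/m = 0.028500
Number of cashflows N = 14
Cashflows (t years, CF_t, discount factor 1/(1+y/m)^(m*t), PV):
  t = 0.5000: CF_t = 3.800000, DF = 0.972290, PV = 3.694701
  t = 1.0000: CF_t = 3.800000, DF = 0.945347, PV = 3.592320
  t = 1.5000: CF_t = 3.800000, DF = 0.919152, PV = 3.492776
  t = 2.0000: CF_t = 3.800000, DF = 0.893682, PV = 3.395990
  t = 2.5000: CF_t = 3.800000, DF = 0.868917, PV = 3.301886
  t = 3.0000: CF_t = 3.800000, DF = 0.844840, PV = 3.210390
  t = 3.5000: CF_t = 3.800000, DF = 0.821429, PV = 3.121429
  t = 4.0000: CF_t = 3.800000, DF = 0.798667, PV = 3.034934
  t = 4.5000: CF_t = 3.800000, DF = 0.776536, PV = 2.950835
  t = 5.0000: CF_t = 3.800000, DF = 0.755018, PV = 2.869067
  t = 5.5000: CF_t = 3.800000, DF = 0.734096, PV = 2.789564
  t = 6.0000: CF_t = 3.800000, DF = 0.713754, PV = 2.712265
  t = 6.5000: CF_t = 3.800000, DF = 0.693976, PV = 2.637107
  t = 7.0000: CF_t = 103.800000, DF = 0.674745, PV = 70.038560
Price P = sum_t PV_t = 110.841824
First compute Macaulay numerator sum_t t * PV_t:
  t * PV_t at t = 0.5000: 1.847351
  t * PV_t at t = 1.0000: 3.592320
  t * PV_t at t = 1.5000: 5.239164
  t * PV_t at t = 2.0000: 6.791980
  t * PV_t at t = 2.5000: 8.254716
  t * PV_t at t = 3.0000: 9.631171
  t * PV_t at t = 3.5000: 10.925003
  t * PV_t at t = 4.0000: 12.139735
  t * PV_t at t = 4.5000: 13.278758
  t * PV_t at t = 5.0000: 14.345333
  t * PV_t at t = 5.5000: 15.342602
  t * PV_t at t = 6.0000: 16.273587
  t * PV_t at t = 6.5000: 17.141195
  t * PV_t at t = 7.0000: 490.269921
Macaulay duration D = 625.072836 / 110.841824 = 5.639323
Modified duration = D / (1 + y/m) = 5.639323 / (1 + 0.028500) = 5.483056

Answer: Modified duration = 5.4831


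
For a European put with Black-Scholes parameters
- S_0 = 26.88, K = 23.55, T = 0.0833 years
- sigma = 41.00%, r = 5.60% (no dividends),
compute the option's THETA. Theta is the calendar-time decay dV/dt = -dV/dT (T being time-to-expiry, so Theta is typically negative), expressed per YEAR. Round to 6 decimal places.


Answer: Theta = -3.456716

Derivation:
d1 = 1.2162515977; d2 = 1.0979184662
phi(d1) = 0.1904105959; exp(-qT) = 1.0000000000; exp(-rT) = 0.9953460633
Theta = -S*exp(-qT)*phi(d1)*sigma/(2*sqrt(T)) + r*K*exp(-rT)*N(-d2) - q*S*exp(-qT)*N(-d1)
N(-d1) = 0.1119445468; N(-d2) = 0.1361200468; sqrt(T) = 0.2886173938
Term 1 = -26.8800 * 1.0000000000 * 0.1904105959 * 0.4100 / (2 * 0.2886173938) = -3.6353960994
Term 2 = 0.0560 * 23.5500 * 0.9953460633 * 0.1361200468 = 0.1786796657
Term 3 = 0 (no dividend yield, q = 0)
Theta = -3.6353960994 + (0.1786796657) + (0.0000000000) = -3.456716


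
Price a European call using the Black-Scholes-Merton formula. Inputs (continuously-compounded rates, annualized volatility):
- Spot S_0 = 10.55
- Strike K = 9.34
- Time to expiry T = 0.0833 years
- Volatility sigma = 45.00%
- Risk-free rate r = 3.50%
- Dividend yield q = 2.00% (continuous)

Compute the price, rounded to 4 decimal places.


Answer: Price = 1.3378

Derivation:
d1 = (ln(S/K) + (r - q + 0.5*sigma^2) * T) / (sigma * sqrt(T)) = 1.01251488
d2 = d1 - sigma * sqrt(T) = 0.88263705
exp(-rT) = 0.99708875; exp(-qT) = 0.99833539
C = S_0 * exp(-qT) * N(d1) - K * exp(-rT) * N(d2)
N(d1) = 0.84435403; N(d2) = 0.81128380
C = 10.5500 * 0.99833539 * 0.84435403 - 9.3400 * 0.99708875 * 0.81128380 = 1.3378


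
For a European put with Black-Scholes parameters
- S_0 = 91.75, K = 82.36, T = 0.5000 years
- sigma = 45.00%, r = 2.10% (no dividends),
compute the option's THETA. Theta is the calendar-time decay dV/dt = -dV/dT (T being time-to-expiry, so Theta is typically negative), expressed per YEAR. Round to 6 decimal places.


d1 = 0.5314067888; d2 = 0.2132087373
phi(d1) = 0.3464090001; exp(-qT) = 1.0000000000; exp(-rT) = 0.9895549326
Theta = -S*exp(-qT)*phi(d1)*sigma/(2*sqrt(T)) + r*K*exp(-rT)*N(-d2) - q*S*exp(-qT)*N(-d1)
N(-d1) = 0.2975684590; N(-d2) = 0.4155820768; sqrt(T) = 0.7071067812
Term 1 = -91.7500 * 1.0000000000 * 0.3464090001 * 0.4500 / (2 * 0.7071067812) = -10.1132968682
Term 2 = 0.0210 * 82.3600 * 0.9895549326 * 0.4155820768 = 0.7112664924
Term 3 = 0 (no dividend yield, q = 0)
Theta = -10.1132968682 + (0.7112664924) + (0.0000000000) = -9.402030

Answer: Theta = -9.402030


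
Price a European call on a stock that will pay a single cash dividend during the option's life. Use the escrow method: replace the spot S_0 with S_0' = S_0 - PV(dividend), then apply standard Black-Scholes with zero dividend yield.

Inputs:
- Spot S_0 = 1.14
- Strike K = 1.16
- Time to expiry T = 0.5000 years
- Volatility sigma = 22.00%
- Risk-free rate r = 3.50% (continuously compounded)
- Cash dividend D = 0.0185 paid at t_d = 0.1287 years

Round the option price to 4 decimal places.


PV(D) = D * exp(-r * t_d) = 0.0185 * 0.99550563 = 0.01841685
S_0' = S_0 - PV(D) = 1.1400 - 0.01841685 = 1.12158315
d1 = (ln(S_0'/K) + (r + sigma^2/2)*T) / (sigma*sqrt(T)) = -0.02621949
d2 = d1 - sigma*sqrt(T) = -0.18178298
exp(-rT) = 0.98265224
N(d1) = 0.48954114; N(d2) = 0.42787652
C = S_0' * N(d1) - K * exp(-rT) * N(d2) = 1.12158315 * 0.48954114 - 1.1600 * 0.98265224 * 0.42787652 = 0.0613

Answer: Price = 0.0613


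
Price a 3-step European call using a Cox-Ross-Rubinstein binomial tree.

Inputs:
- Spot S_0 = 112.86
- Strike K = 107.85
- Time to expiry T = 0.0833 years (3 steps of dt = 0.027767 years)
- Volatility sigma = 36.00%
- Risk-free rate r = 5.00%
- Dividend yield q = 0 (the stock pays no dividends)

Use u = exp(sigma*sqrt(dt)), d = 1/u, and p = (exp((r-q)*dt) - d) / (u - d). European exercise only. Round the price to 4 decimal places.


Answer: Price = V(0,0) = 7.7703

Derivation:
dt = T/N = 0.027767
u = exp(sigma*sqrt(dt)) = 1.061824; d = 1/u = 0.941776
p = (exp((r-q)*dt) - d) / (u - d) = 0.496580
Discount per step: exp(-r*dt) = 0.998613
Stock lattice S(k, i) with i counting down-moves:
  k=0: S(0,0) = 112.8600
  k=1: S(1,0) = 119.8374; S(1,1) = 106.2888
  k=2: S(2,0) = 127.2462; S(2,1) = 112.8600; S(2,2) = 100.1002
  k=3: S(3,0) = 135.1131; S(3,1) = 119.8374; S(3,2) = 106.2888; S(3,3) = 94.2720
Terminal payoffs V(N, i) = max(S_T - K, 0):
  V(3,0) = 27.263087; V(3,1) = 11.987434; V(3,2) = 0.000000; V(3,3) = 0.000000
Backward induction: V(k, i) = exp(-r*dt) * [p * V(k+1, i) + (1-p) * V(k+1, i+1)].
  V(2,0) = exp(-r*dt) * [p*27.263087 + (1-p)*11.987434] = 19.545868
  V(2,1) = exp(-r*dt) * [p*11.987434 + (1-p)*0.000000] = 5.944466
  V(2,2) = exp(-r*dt) * [p*0.000000 + (1-p)*0.000000] = 0.000000
  V(1,0) = exp(-r*dt) * [p*19.545868 + (1-p)*5.944466] = 12.681037
  V(1,1) = exp(-r*dt) * [p*5.944466 + (1-p)*0.000000] = 2.947809
  V(0,0) = exp(-r*dt) * [p*12.681037 + (1-p)*2.947809] = 7.770344


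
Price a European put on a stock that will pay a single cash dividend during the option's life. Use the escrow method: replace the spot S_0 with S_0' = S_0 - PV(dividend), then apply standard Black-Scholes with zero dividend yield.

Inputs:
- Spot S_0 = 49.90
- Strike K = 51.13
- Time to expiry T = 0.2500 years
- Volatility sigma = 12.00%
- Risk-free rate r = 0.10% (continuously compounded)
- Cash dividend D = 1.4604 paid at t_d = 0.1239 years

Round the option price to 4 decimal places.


PV(D) = D * exp(-r * t_d) = 1.4604 * 0.99987611 = 1.46021907
S_0' = S_0 - PV(D) = 49.9000 - 1.46021907 = 48.43978093
d1 = (ln(S_0'/K) + (r + sigma^2/2)*T) / (sigma*sqrt(T)) = -0.86666688
d2 = d1 - sigma*sqrt(T) = -0.92666688
exp(-rT) = 0.99975003
N(-d1) = 0.80693772; N(-d2) = 0.82295024
P = K * exp(-rT) * N(-d2) - S_0' * N(-d1) = 51.1300 * 0.99975003 * 0.82295024 - 48.43978093 * 0.80693772 = 2.9790

Answer: Price = 2.9790


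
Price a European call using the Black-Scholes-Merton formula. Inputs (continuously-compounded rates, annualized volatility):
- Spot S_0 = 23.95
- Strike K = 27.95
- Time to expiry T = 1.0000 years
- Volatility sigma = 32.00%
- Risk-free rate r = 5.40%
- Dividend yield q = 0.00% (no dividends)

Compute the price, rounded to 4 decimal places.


Answer: Price = 2.0951

Derivation:
d1 = (ln(S/K) + (r - q + 0.5*sigma^2) * T) / (sigma * sqrt(T)) = -0.15390274
d2 = d1 - sigma * sqrt(T) = -0.47390274
exp(-rT) = 0.94743211; exp(-qT) = 1.00000000
C = S_0 * exp(-qT) * N(d1) - K * exp(-rT) * N(d2)
N(d1) = 0.43884321; N(d2) = 0.31778463
C = 23.9500 * 1.00000000 * 0.43884321 - 27.9500 * 0.94743211 * 0.31778463 = 2.0951


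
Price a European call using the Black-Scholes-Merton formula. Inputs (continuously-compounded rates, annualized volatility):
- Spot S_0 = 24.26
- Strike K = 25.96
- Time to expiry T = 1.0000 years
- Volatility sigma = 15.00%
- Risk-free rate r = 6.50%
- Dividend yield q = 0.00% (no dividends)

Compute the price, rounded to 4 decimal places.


d1 = (ln(S/K) + (r - q + 0.5*sigma^2) * T) / (sigma * sqrt(T)) = 0.05681341
d2 = d1 - sigma * sqrt(T) = -0.09318659
exp(-rT) = 0.93706746; exp(-qT) = 1.00000000
C = S_0 * exp(-qT) * N(d1) - K * exp(-rT) * N(d2)
N(d1) = 0.52265308; N(d2) = 0.46287766
C = 24.2600 * 1.00000000 * 0.52265308 - 25.9600 * 0.93706746 * 0.46287766 = 1.4195

Answer: Price = 1.4195


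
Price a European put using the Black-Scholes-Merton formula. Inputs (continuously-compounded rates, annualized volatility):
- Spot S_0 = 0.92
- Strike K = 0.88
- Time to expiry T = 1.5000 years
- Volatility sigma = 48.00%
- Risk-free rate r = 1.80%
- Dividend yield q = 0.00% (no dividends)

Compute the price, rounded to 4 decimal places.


Answer: Price = 0.1751

Derivation:
d1 = (ln(S/K) + (r - q + 0.5*sigma^2) * T) / (sigma * sqrt(T)) = 0.41548069
d2 = d1 - sigma * sqrt(T) = -0.17239685
exp(-rT) = 0.97336124; exp(-qT) = 1.00000000
P = K * exp(-rT) * N(-d2) - S_0 * exp(-qT) * N(-d1)
N(-d1) = 0.33889503; N(-d2) = 0.56843723
P = 0.8800 * 0.97336124 * 0.56843723 - 0.9200 * 1.00000000 * 0.33889503 = 0.1751


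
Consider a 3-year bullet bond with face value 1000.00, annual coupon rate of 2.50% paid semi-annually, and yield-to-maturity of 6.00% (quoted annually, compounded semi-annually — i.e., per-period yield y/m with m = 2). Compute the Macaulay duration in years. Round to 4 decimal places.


Coupon per period c = face * coupon_rate / m = 12.500000
Periods per year m = 2; per-period yield y/m = 0.030000
Number of cashflows N = 6
Cashflows (t years, CF_t, discount factor 1/(1+y/m)^(m*t), PV):
  t = 0.5000: CF_t = 12.500000, DF = 0.970874, PV = 12.135922
  t = 1.0000: CF_t = 12.500000, DF = 0.942596, PV = 11.782449
  t = 1.5000: CF_t = 12.500000, DF = 0.915142, PV = 11.439271
  t = 2.0000: CF_t = 12.500000, DF = 0.888487, PV = 11.106088
  t = 2.5000: CF_t = 12.500000, DF = 0.862609, PV = 10.782610
  t = 3.0000: CF_t = 1012.500000, DF = 0.837484, PV = 847.952810
Price P = sum_t PV_t = 905.199150
Macaulay numerator sum_t t * PV_t:
  t * PV_t at t = 0.5000: 6.067961
  t * PV_t at t = 1.0000: 11.782449
  t * PV_t at t = 1.5000: 17.158906
  t * PV_t at t = 2.0000: 22.212176
  t * PV_t at t = 2.5000: 26.956525
  t * PV_t at t = 3.0000: 2543.858430
Macaulay duration D = (sum_t t * PV_t) / P = 2628.036447 / 905.199150 = 2.903269

Answer: Macaulay duration = 2.9033 years


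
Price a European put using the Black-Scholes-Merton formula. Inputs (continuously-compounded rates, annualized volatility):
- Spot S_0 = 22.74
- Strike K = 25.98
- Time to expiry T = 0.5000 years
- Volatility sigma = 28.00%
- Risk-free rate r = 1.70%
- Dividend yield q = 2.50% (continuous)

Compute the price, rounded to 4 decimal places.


Answer: Price = 3.9892

Derivation:
d1 = (ln(S/K) + (r - q + 0.5*sigma^2) * T) / (sigma * sqrt(T)) = -0.59397739
d2 = d1 - sigma * sqrt(T) = -0.79196729
exp(-rT) = 0.99153602; exp(-qT) = 0.98757780
P = K * exp(-rT) * N(-d2) - S_0 * exp(-qT) * N(-d1)
N(-d1) = 0.72373638; N(-d2) = 0.78581012
P = 25.9800 * 0.99153602 * 0.78581012 - 22.7400 * 0.98757780 * 0.72373638 = 3.9892


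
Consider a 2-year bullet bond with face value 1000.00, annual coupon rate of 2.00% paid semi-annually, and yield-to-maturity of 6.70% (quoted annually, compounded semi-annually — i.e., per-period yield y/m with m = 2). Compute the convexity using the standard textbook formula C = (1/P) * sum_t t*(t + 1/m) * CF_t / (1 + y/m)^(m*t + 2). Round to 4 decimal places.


Answer: Convexity = 4.5843

Derivation:
Coupon per period c = face * coupon_rate / m = 10.000000
Periods per year m = 2; per-period yield y/m = 0.033500
Number of cashflows N = 4
Cashflows (t years, CF_t, discount factor 1/(1+y/m)^(m*t), PV):
  t = 0.5000: CF_t = 10.000000, DF = 0.967586, PV = 9.675859
  t = 1.0000: CF_t = 10.000000, DF = 0.936222, PV = 9.362224
  t = 1.5000: CF_t = 10.000000, DF = 0.905876, PV = 9.058756
  t = 2.0000: CF_t = 1010.000000, DF = 0.876512, PV = 885.277548
Price P = sum_t PV_t = 913.374387
Convexity numerator sum_t t*(t + 1/m) * CF_t / (1+y/m)^(m*t + 2):
  t = 0.5000: term = 4.529378
  t = 1.0000: term = 13.147686
  t = 1.5000: term = 25.443031
  t = 2.0000: term = 4144.083451
Convexity = (1/P) * sum = 4187.203546 / 913.374387 = 4.584323


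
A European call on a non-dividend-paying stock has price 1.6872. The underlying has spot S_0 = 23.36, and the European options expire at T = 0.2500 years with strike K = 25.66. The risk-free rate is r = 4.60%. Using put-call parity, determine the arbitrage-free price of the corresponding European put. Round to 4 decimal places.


Answer: Put price = 3.6938

Derivation:
Put-call parity: C - P = S_0 * exp(-qT) - K * exp(-rT).
S_0 * exp(-qT) = 23.3600 * 1.00000000 = 23.36000000
K * exp(-rT) = 25.6600 * 0.98856587 = 25.36660028
P = C - S*exp(-qT) + K*exp(-rT)
P = 1.6872 - 23.36000000 + 25.36660028 = 3.6938


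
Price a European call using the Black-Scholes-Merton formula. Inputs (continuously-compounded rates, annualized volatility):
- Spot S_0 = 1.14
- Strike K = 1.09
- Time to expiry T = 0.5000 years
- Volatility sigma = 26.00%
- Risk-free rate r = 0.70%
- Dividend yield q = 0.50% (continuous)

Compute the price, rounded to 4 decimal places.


d1 = (ln(S/K) + (r - q + 0.5*sigma^2) * T) / (sigma * sqrt(T)) = 0.34131808
d2 = d1 - sigma * sqrt(T) = 0.15747032
exp(-rT) = 0.99650612; exp(-qT) = 0.99750312
C = S_0 * exp(-qT) * N(d1) - K * exp(-rT) * N(d2)
N(d1) = 0.63356793; N(d2) = 0.56256290
C = 1.1400 * 0.99750312 * 0.63356793 - 1.0900 * 0.99650612 * 0.56256290 = 0.1094

Answer: Price = 0.1094


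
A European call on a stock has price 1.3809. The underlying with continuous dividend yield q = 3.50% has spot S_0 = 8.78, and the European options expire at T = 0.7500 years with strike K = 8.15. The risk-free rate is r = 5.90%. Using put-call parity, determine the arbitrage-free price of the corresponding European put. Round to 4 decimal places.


Put-call parity: C - P = S_0 * exp(-qT) - K * exp(-rT).
S_0 * exp(-qT) = 8.7800 * 0.97409154 = 8.55252369
K * exp(-rT) = 8.1500 * 0.95671475 = 7.79722520
P = C - S*exp(-qT) + K*exp(-rT)
P = 1.3809 - 8.55252369 + 7.79722520 = 0.6256

Answer: Put price = 0.6256


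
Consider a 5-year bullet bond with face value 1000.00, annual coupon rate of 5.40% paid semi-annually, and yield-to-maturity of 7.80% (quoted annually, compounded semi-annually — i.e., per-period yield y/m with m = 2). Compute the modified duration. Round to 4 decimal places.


Answer: Modified duration = 4.2471

Derivation:
Coupon per period c = face * coupon_rate / m = 27.000000
Periods per year m = 2; per-period yield y/m = 0.039000
Number of cashflows N = 10
Cashflows (t years, CF_t, discount factor 1/(1+y/m)^(m*t), PV):
  t = 0.5000: CF_t = 27.000000, DF = 0.962464, PV = 25.986526
  t = 1.0000: CF_t = 27.000000, DF = 0.926337, PV = 25.011093
  t = 1.5000: CF_t = 27.000000, DF = 0.891566, PV = 24.072274
  t = 2.0000: CF_t = 27.000000, DF = 0.858100, PV = 23.168695
  t = 2.5000: CF_t = 27.000000, DF = 0.825890, PV = 22.299033
  t = 3.0000: CF_t = 27.000000, DF = 0.794889, PV = 21.462014
  t = 3.5000: CF_t = 27.000000, DF = 0.765052, PV = 20.656414
  t = 4.0000: CF_t = 27.000000, DF = 0.736335, PV = 19.881053
  t = 4.5000: CF_t = 27.000000, DF = 0.708696, PV = 19.134796
  t = 5.0000: CF_t = 1027.000000, DF = 0.682094, PV = 700.511014
Price P = sum_t PV_t = 902.182912
First compute Macaulay numerator sum_t t * PV_t:
  t * PV_t at t = 0.5000: 12.993263
  t * PV_t at t = 1.0000: 25.011093
  t * PV_t at t = 1.5000: 36.108411
  t * PV_t at t = 2.0000: 46.337390
  t * PV_t at t = 2.5000: 55.747582
  t * PV_t at t = 3.0000: 64.386043
  t * PV_t at t = 3.5000: 72.297449
  t * PV_t at t = 4.0000: 79.524212
  t * PV_t at t = 4.5000: 86.106582
  t * PV_t at t = 5.0000: 3502.555070
Macaulay duration D = 3981.067095 / 902.182912 = 4.412705
Modified duration = D / (1 + y/m) = 4.412705 / (1 + 0.039000) = 4.247069


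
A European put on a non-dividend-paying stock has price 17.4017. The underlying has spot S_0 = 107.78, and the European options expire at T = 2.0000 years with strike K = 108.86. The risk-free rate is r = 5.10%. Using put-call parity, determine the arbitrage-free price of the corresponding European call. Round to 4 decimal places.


Put-call parity: C - P = S_0 * exp(-qT) - K * exp(-rT).
S_0 * exp(-qT) = 107.7800 * 1.00000000 = 107.78000000
K * exp(-rT) = 108.8600 * 0.90302955 = 98.30379699
C = P + S*exp(-qT) - K*exp(-rT)
C = 17.4017 + 107.78000000 - 98.30379699 = 26.8779

Answer: Call price = 26.8779


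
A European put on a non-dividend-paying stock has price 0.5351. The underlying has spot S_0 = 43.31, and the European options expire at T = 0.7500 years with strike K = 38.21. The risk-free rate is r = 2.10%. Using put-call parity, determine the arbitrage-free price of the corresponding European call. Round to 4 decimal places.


Answer: Call price = 6.2322

Derivation:
Put-call parity: C - P = S_0 * exp(-qT) - K * exp(-rT).
S_0 * exp(-qT) = 43.3100 * 1.00000000 = 43.31000000
K * exp(-rT) = 38.2100 * 0.98437338 = 37.61290695
C = P + S*exp(-qT) - K*exp(-rT)
C = 0.5351 + 43.31000000 - 37.61290695 = 6.2322


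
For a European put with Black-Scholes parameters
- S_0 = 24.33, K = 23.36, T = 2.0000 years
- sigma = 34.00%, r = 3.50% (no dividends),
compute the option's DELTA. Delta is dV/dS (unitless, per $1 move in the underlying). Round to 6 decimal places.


Answer: Delta = -0.318959

Derivation:
d1 = 0.4706107563; d2 = -0.0102218549
phi(d1) = 0.3571227298; exp(-qT) = 1.0000000000; exp(-rT) = 0.9323938199
N(-d1) = 0.3189593625
Delta = -exp(-qT) * N(-d1) = -1.0000000000 * 0.3189593625 = -0.318959


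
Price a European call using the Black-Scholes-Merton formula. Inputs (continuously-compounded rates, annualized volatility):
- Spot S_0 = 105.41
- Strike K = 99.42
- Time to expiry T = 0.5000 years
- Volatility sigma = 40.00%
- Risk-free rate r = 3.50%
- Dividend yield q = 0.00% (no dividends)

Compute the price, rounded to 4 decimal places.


d1 = (ln(S/K) + (r - q + 0.5*sigma^2) * T) / (sigma * sqrt(T)) = 0.41013681
d2 = d1 - sigma * sqrt(T) = 0.12729410
exp(-rT) = 0.98265224; exp(-qT) = 1.00000000
C = S_0 * exp(-qT) * N(d1) - K * exp(-rT) * N(d2)
N(d1) = 0.65914720; N(d2) = 0.55064618
C = 105.4100 * 1.00000000 * 0.65914720 - 99.4200 * 0.98265224 * 0.55064618 = 15.6852

Answer: Price = 15.6852


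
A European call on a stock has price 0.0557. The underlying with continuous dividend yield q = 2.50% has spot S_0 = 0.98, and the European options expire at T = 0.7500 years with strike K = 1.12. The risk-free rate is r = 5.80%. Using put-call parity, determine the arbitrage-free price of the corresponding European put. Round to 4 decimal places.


Put-call parity: C - P = S_0 * exp(-qT) - K * exp(-rT).
S_0 * exp(-qT) = 0.9800 * 0.98142469 = 0.96179619
K * exp(-rT) = 1.1200 * 0.95743255 = 1.07232446
P = C - S*exp(-qT) + K*exp(-rT)
P = 0.0557 - 0.96179619 + 1.07232446 = 0.1662

Answer: Put price = 0.1662


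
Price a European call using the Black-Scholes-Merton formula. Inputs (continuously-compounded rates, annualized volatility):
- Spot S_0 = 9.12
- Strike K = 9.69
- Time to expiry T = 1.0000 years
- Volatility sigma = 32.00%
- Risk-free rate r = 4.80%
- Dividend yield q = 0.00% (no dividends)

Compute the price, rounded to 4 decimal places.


Answer: Price = 1.1097

Derivation:
d1 = (ln(S/K) + (r - q + 0.5*sigma^2) * T) / (sigma * sqrt(T)) = 0.12054806
d2 = d1 - sigma * sqrt(T) = -0.19945194
exp(-rT) = 0.95313379; exp(-qT) = 1.00000000
C = S_0 * exp(-qT) * N(d1) - K * exp(-rT) * N(d2)
N(d1) = 0.54797549; N(d2) = 0.42095462
C = 9.1200 * 1.00000000 * 0.54797549 - 9.6900 * 0.95313379 * 0.42095462 = 1.1097


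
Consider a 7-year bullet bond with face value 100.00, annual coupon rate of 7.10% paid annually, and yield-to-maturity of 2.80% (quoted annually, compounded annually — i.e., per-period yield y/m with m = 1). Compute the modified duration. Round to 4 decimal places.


Coupon per period c = face * coupon_rate / m = 7.100000
Periods per year m = 1; per-period yield y/m = 0.028000
Number of cashflows N = 7
Cashflows (t years, CF_t, discount factor 1/(1+y/m)^(m*t), PV):
  t = 1.0000: CF_t = 7.100000, DF = 0.972763, PV = 6.906615
  t = 2.0000: CF_t = 7.100000, DF = 0.946267, PV = 6.718497
  t = 3.0000: CF_t = 7.100000, DF = 0.920493, PV = 6.535503
  t = 4.0000: CF_t = 7.100000, DF = 0.895422, PV = 6.357493
  t = 5.0000: CF_t = 7.100000, DF = 0.871033, PV = 6.184332
  t = 6.0000: CF_t = 7.100000, DF = 0.847308, PV = 6.015887
  t = 7.0000: CF_t = 107.100000, DF = 0.824230, PV = 88.274988
Price P = sum_t PV_t = 126.993314
First compute Macaulay numerator sum_t t * PV_t:
  t * PV_t at t = 1.0000: 6.906615
  t * PV_t at t = 2.0000: 13.436994
  t * PV_t at t = 3.0000: 19.606508
  t * PV_t at t = 4.0000: 25.429972
  t * PV_t at t = 5.0000: 30.921659
  t * PV_t at t = 6.0000: 36.095321
  t * PV_t at t = 7.0000: 617.924917
Macaulay duration D = 750.321986 / 126.993314 = 5.908358
Modified duration = D / (1 + y/m) = 5.908358 / (1 + 0.028000) = 5.747430

Answer: Modified duration = 5.7474


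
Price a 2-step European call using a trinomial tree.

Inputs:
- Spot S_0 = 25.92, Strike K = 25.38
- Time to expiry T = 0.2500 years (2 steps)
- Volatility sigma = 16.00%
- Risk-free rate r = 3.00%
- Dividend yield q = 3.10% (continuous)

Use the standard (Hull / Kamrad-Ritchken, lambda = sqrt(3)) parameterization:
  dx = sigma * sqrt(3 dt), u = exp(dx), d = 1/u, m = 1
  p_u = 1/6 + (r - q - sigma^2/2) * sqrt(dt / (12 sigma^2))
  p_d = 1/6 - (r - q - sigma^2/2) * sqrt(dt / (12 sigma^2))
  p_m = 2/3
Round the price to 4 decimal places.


dt = T/N = 0.125000; dx = sigma*sqrt(3*dt) = 0.097980
u = exp(dx) = 1.102940; d = 1/u = 0.906667
p_u = 0.157864, p_m = 0.666667, p_d = 0.175470
Discount per step: exp(-r*dt) = 0.996257
Stock lattice S(k, j) with j the centered position index:
  k=0: S(0,+0) = 25.9200
  k=1: S(1,-1) = 23.5008; S(1,+0) = 25.9200; S(1,+1) = 28.5882
  k=2: S(2,-2) = 21.3074; S(2,-1) = 23.5008; S(2,+0) = 25.9200; S(2,+1) = 28.5882; S(2,+2) = 31.5311
Terminal payoffs V(N, j) = max(S_T - K, 0):
  V(2,-2) = 0.000000; V(2,-1) = 0.000000; V(2,+0) = 0.540000; V(2,+1) = 3.208212; V(2,+2) = 6.151090
Backward induction: V(k, j) = exp(-r*dt) * [p_u * V(k+1, j+1) + p_m * V(k+1, j) + p_d * V(k+1, j-1)]
  V(1,-1) = exp(-r*dt) * [p_u*0.540000 + p_m*0.000000 + p_d*0.000000] = 0.084927
  V(1,+0) = exp(-r*dt) * [p_u*3.208212 + p_m*0.540000 + p_d*0.000000] = 0.863217
  V(1,+1) = exp(-r*dt) * [p_u*6.151090 + p_m*3.208212 + p_d*0.540000] = 3.192601
  V(0,+0) = exp(-r*dt) * [p_u*3.192601 + p_m*0.863217 + p_d*0.084927] = 1.090280

Answer: Price = V(0,0) = 1.0903


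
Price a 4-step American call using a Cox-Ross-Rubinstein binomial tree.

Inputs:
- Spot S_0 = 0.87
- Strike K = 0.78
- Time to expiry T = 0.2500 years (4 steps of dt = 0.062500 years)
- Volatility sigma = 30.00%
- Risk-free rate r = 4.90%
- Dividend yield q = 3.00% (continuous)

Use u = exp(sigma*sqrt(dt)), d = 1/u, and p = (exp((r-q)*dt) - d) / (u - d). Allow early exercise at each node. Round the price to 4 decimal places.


Answer: Price = V(0,0) = 0.1101

Derivation:
dt = T/N = 0.062500
u = exp(sigma*sqrt(dt)) = 1.077884; d = 1/u = 0.927743
p = (exp((r-q)*dt) - d) / (u - d) = 0.489173
Discount per step: exp(-r*dt) = 0.996942
Stock lattice S(k, i) with i counting down-moves:
  k=0: S(0,0) = 0.8700
  k=1: S(1,0) = 0.9378; S(1,1) = 0.8071
  k=2: S(2,0) = 1.0108; S(2,1) = 0.8700; S(2,2) = 0.7488
  k=3: S(3,0) = 1.0895; S(3,1) = 0.9378; S(3,2) = 0.8071; S(3,3) = 0.6947
  k=4: S(4,0) = 1.1744; S(4,1) = 1.0108; S(4,2) = 0.8700; S(4,3) = 0.7488; S(4,4) = 0.6445
Terminal payoffs V(N, i) = max(S_T - K, 0):
  V(4,0) = 0.394377; V(4,1) = 0.230796; V(4,2) = 0.090000; V(4,3) = 0.000000; V(4,4) = 0.000000
Backward induction: V(k, i) = exp(-r*dt) * [p * V(k+1, i) + (1-p) * V(k+1, i+1)]; then take max(V_cont, immediate exercise) for American.
  V(3,0) = exp(-r*dt) * [p*0.394377 + (1-p)*0.230796] = 0.309865; exercise = 0.309521; V(3,0) = max -> 0.309865
  V(3,1) = exp(-r*dt) * [p*0.230796 + (1-p)*0.090000] = 0.158388; exercise = 0.157759; V(3,1) = max -> 0.158388
  V(3,2) = exp(-r*dt) * [p*0.090000 + (1-p)*0.000000] = 0.043891; exercise = 0.027137; V(3,2) = max -> 0.043891
  V(3,3) = exp(-r*dt) * [p*0.000000 + (1-p)*0.000000] = 0.000000; exercise = 0.000000; V(3,3) = max -> 0.000000
  V(2,0) = exp(-r*dt) * [p*0.309865 + (1-p)*0.158388] = 0.231775; exercise = 0.230796; V(2,0) = max -> 0.231775
  V(2,1) = exp(-r*dt) * [p*0.158388 + (1-p)*0.043891] = 0.099594; exercise = 0.090000; V(2,1) = max -> 0.099594
  V(2,2) = exp(-r*dt) * [p*0.043891 + (1-p)*0.000000] = 0.021405; exercise = 0.000000; V(2,2) = max -> 0.021405
  V(1,0) = exp(-r*dt) * [p*0.231775 + (1-p)*0.099594] = 0.163751; exercise = 0.157759; V(1,0) = max -> 0.163751
  V(1,1) = exp(-r*dt) * [p*0.099594 + (1-p)*0.021405] = 0.059470; exercise = 0.027137; V(1,1) = max -> 0.059470
  V(0,0) = exp(-r*dt) * [p*0.163751 + (1-p)*0.059470] = 0.110144; exercise = 0.090000; V(0,0) = max -> 0.110144


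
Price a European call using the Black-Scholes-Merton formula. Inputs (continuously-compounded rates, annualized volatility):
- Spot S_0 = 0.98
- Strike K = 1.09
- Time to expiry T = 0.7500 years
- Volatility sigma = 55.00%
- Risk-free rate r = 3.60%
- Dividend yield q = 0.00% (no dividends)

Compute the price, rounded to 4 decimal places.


d1 = (ln(S/K) + (r - q + 0.5*sigma^2) * T) / (sigma * sqrt(T)) = 0.07150136
d2 = d1 - sigma * sqrt(T) = -0.40481261
exp(-rT) = 0.97336124; exp(-qT) = 1.00000000
C = S_0 * exp(-qT) * N(d1) - K * exp(-rT) * N(d2)
N(d1) = 0.52850063; N(d2) = 0.34280763
C = 0.9800 * 1.00000000 * 0.52850063 - 1.0900 * 0.97336124 * 0.34280763 = 0.1542

Answer: Price = 0.1542


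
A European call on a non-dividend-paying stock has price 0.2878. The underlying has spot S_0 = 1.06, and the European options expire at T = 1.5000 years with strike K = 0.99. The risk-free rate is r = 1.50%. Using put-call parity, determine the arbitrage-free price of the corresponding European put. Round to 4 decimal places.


Answer: Put price = 0.1958

Derivation:
Put-call parity: C - P = S_0 * exp(-qT) - K * exp(-rT).
S_0 * exp(-qT) = 1.0600 * 1.00000000 = 1.06000000
K * exp(-rT) = 0.9900 * 0.97775124 = 0.96797372
P = C - S*exp(-qT) + K*exp(-rT)
P = 0.2878 - 1.06000000 + 0.96797372 = 0.1958


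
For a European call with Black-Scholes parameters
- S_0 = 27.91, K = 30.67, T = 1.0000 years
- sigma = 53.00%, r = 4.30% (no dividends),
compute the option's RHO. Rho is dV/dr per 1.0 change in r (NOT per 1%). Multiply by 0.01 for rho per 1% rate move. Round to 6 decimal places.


Answer: Rho = 10.539874

Derivation:
d1 = 0.1682076782; d2 = -0.3617923218
phi(d1) = 0.3933382129; exp(-qT) = 1.0000000000; exp(-rT) = 0.9579113901
N(d2) = 0.3587536152
Rho = K*T*exp(-rT)*N(d2) = 30.6700 * 1.0000 * 0.9579113901 * 0.3587536152 = 10.539874


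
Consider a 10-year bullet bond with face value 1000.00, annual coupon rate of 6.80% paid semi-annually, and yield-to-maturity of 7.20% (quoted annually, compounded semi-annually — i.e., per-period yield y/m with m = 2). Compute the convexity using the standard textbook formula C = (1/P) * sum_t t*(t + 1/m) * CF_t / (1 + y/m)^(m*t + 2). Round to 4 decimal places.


Coupon per period c = face * coupon_rate / m = 34.000000
Periods per year m = 2; per-period yield y/m = 0.036000
Number of cashflows N = 20
Cashflows (t years, CF_t, discount factor 1/(1+y/m)^(m*t), PV):
  t = 0.5000: CF_t = 34.000000, DF = 0.965251, PV = 32.818533
  t = 1.0000: CF_t = 34.000000, DF = 0.931709, PV = 31.678120
  t = 1.5000: CF_t = 34.000000, DF = 0.899333, PV = 30.577336
  t = 2.0000: CF_t = 34.000000, DF = 0.868082, PV = 29.514803
  t = 2.5000: CF_t = 34.000000, DF = 0.837917, PV = 28.489193
  t = 3.0000: CF_t = 34.000000, DF = 0.808801, PV = 27.499221
  t = 3.5000: CF_t = 34.000000, DF = 0.780696, PV = 26.543649
  t = 4.0000: CF_t = 34.000000, DF = 0.753567, PV = 25.621283
  t = 4.5000: CF_t = 34.000000, DF = 0.727381, PV = 24.730968
  t = 5.0000: CF_t = 34.000000, DF = 0.702106, PV = 23.871591
  t = 5.5000: CF_t = 34.000000, DF = 0.677708, PV = 23.042076
  t = 6.0000: CF_t = 34.000000, DF = 0.654158, PV = 22.241386
  t = 6.5000: CF_t = 34.000000, DF = 0.631427, PV = 21.468520
  t = 7.0000: CF_t = 34.000000, DF = 0.609486, PV = 20.722509
  t = 7.5000: CF_t = 34.000000, DF = 0.588307, PV = 20.002422
  t = 8.0000: CF_t = 34.000000, DF = 0.567863, PV = 19.307357
  t = 8.5000: CF_t = 34.000000, DF = 0.548131, PV = 18.636445
  t = 9.0000: CF_t = 34.000000, DF = 0.529084, PV = 17.988847
  t = 9.5000: CF_t = 34.000000, DF = 0.510699, PV = 17.363752
  t = 10.0000: CF_t = 1034.000000, DF = 0.492952, PV = 509.712672
Price P = sum_t PV_t = 971.830683
Convexity numerator sum_t t*(t + 1/m) * CF_t / (1+y/m)^(m*t + 2):
  t = 0.5000: term = 15.288668
  t = 1.0000: term = 44.272205
  t = 1.5000: term = 85.467578
  t = 2.0000: term = 137.496103
  t = 2.5000: term = 199.077369
  t = 3.0000: term = 269.023472
  t = 3.5000: term = 346.233554
  t = 4.0000: term = 429.688636
  t = 4.5000: term = 518.446713
  t = 5.0000: term = 611.638122
  t = 5.5000: term = 708.461145
  t = 6.0000: term = 808.177859
  t = 6.5000: term = 910.110202
  t = 7.0000: term = 1013.636251
  t = 7.5000: term = 1118.186708
  t = 8.0000: term = 1223.241573
  t = 8.5000: term = 1328.326997
  t = 9.0000: term = 1433.012318
  t = 9.5000: term = 1536.907248
  t = 10.0000: term = 49864.930586
Convexity = (1/P) * sum = 62601.623307 / 971.830683 = 64.416183

Answer: Convexity = 64.4162
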